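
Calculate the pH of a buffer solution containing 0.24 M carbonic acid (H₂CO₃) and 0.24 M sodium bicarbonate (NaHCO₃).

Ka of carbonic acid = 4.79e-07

pKa = -log(4.79e-07) = 6.32. pH = pKa + log([A⁻]/[HA]) = 6.32 + log(0.24/0.24)

pH = 6.32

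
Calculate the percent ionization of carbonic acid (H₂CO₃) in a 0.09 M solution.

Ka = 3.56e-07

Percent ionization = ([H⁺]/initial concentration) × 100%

Using Ka equilibrium: x² + Ka×x - Ka×C = 0. Solving: [H⁺] = 1.7882e-04. Percent = (1.7882e-04/0.09) × 100

Percent ionization = 0.199%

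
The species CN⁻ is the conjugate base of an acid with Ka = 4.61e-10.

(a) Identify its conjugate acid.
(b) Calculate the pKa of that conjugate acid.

(a) The conjugate acid is formed by adding one H⁺ to CN⁻, giving HCN. (b) pKa = -log(Ka) = -log(4.61e-10) = 9.34.

Conjugate acid: HCN; pK_a = 9.34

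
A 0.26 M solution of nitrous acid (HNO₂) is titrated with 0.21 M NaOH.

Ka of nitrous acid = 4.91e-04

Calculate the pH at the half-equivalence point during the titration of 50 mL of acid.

At half-equivalence [HA] = [A⁻], so Henderson-Hasselbalch gives pH = pKa = -log(4.91e-04) = 3.31.

pH = pKa = 3.31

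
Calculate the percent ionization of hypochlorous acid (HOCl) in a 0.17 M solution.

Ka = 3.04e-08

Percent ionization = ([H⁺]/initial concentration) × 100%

Using Ka equilibrium: x² + Ka×x - Ka×C = 0. Solving: [H⁺] = 7.1874e-05. Percent = (7.1874e-05/0.17) × 100

Percent ionization = 0.0423%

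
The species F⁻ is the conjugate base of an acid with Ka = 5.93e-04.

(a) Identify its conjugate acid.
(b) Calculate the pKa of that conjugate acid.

(a) The conjugate acid is formed by adding one H⁺ to F⁻, giving HF. (b) pKa = -log(Ka) = -log(5.93e-04) = 3.23.

Conjugate acid: HF; pK_a = 3.23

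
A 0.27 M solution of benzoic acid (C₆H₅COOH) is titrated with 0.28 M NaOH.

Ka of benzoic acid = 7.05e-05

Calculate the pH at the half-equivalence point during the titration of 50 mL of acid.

At half-equivalence [HA] = [A⁻], so Henderson-Hasselbalch gives pH = pKa = -log(7.05e-05) = 4.15.

pH = pKa = 4.15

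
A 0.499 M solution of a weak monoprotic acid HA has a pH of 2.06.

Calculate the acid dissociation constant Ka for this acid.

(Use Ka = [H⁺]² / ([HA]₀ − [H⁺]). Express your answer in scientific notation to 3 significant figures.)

[H⁺] = 10^(−pH) = 10^(−2.06) = 8.710e-03 M. For HA ⇌ H⁺ + A⁻, Ka = [H⁺][A⁻]/[HA] = [H⁺]² / ([HA]₀ − [H⁺]) = (8.710e-03)² / (0.499 − 8.710e-03) = 1.55e-04.

K_a = 1.55e-04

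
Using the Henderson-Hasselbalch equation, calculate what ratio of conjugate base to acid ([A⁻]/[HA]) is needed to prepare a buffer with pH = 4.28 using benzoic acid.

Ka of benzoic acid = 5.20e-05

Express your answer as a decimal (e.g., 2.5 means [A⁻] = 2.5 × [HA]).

pKa = -log(5.20e-05) = 4.2840. pH = pKa + log([A⁻]/[HA]), so log([A⁻]/[HA]) = pH − pKa = 4.28 − 4.2840 = -0.0040. [A⁻]/[HA] = 10^(-0.0040) = 0.991

[A⁻]/[HA] = 0.991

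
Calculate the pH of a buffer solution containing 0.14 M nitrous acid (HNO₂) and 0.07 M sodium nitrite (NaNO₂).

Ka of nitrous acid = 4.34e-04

pKa = -log(4.34e-04) = 3.36. pH = pKa + log([A⁻]/[HA]) = 3.36 + log(0.07/0.14)

pH = 3.06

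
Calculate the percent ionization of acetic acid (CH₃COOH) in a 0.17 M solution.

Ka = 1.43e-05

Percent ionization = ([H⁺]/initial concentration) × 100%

Using Ka equilibrium: x² + Ka×x - Ka×C = 0. Solving: [H⁺] = 1.5520e-03. Percent = (1.5520e-03/0.17) × 100

Percent ionization = 0.913%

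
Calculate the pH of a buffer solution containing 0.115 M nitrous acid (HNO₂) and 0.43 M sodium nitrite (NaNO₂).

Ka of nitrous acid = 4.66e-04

pKa = -log(4.66e-04) = 3.33. pH = pKa + log([A⁻]/[HA]) = 3.33 + log(0.43/0.115)

pH = 3.90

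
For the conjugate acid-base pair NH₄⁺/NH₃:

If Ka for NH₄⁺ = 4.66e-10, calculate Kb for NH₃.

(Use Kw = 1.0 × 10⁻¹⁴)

For a conjugate pair Ka × Kb = Kw, so Kb = Kw/Ka = 1.0 × 10⁻¹⁴ / 4.66e-10 = 2.15e-05.

K_b = 2.15e-05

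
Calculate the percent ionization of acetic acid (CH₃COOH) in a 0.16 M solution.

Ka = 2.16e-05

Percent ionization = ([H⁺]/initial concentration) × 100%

Using Ka equilibrium: x² + Ka×x - Ka×C = 0. Solving: [H⁺] = 1.8483e-03. Percent = (1.8483e-03/0.16) × 100

Percent ionization = 1.16%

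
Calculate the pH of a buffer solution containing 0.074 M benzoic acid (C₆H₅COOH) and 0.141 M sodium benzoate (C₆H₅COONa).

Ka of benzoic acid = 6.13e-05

pKa = -log(6.13e-05) = 4.21. pH = pKa + log([A⁻]/[HA]) = 4.21 + log(0.141/0.074)

pH = 4.49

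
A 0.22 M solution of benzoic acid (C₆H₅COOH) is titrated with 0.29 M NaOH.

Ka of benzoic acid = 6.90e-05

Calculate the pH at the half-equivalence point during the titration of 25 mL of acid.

At half-equivalence [HA] = [A⁻], so Henderson-Hasselbalch gives pH = pKa = -log(6.90e-05) = 4.16.

pH = pKa = 4.16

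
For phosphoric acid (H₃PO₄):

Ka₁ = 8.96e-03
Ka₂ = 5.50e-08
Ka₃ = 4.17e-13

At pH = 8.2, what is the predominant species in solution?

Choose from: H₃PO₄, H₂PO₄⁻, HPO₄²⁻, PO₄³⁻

pKa₁ = 2.05, pKa₂ = 7.26, pKa₃ = 12.38. For a polyprotic acid the predominant species crosses at each pKa: below pKa_n the protonated form dominates, above it the deprotonated form does. At pH = 8.2, the predominant species is HPO₄²⁻.

HPO₄²⁻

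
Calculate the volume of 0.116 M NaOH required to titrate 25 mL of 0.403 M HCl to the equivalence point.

At equivalence: moles acid = moles base. moles HCl = 0.403 × 25/1000 = 0.01008 mol. V_base = moles / 0.116 × 1000 = 86.9 mL.

V_{base} = 86.9 mL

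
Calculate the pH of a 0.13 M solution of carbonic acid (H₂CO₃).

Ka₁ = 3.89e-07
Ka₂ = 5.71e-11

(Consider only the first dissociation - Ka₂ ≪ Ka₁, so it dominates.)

First dissociation dominates. From Ka₁ = [H⁺][HA⁻]/[H₂A], x² + Ka₁·x − Ka₁·C = 0 with C = 0.13 M and Ka₁ = 3.89e-07. Solving: [H⁺] = (−Ka₁ + √(Ka₁² + 4·Ka₁·C)) / 2 = 2.2468e-04 M. pH = -log(2.2468e-04) = 3.65.

pH = 3.65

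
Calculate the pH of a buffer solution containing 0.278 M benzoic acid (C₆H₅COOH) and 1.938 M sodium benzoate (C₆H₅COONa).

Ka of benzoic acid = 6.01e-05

pKa = -log(6.01e-05) = 4.22. pH = pKa + log([A⁻]/[HA]) = 4.22 + log(1.938/0.278)

pH = 5.06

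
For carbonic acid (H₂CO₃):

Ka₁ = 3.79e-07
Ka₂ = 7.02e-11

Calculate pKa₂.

pKa₂ = -log(Ka₂) = -log(7.02e-11) = 10.15.

pK_{a2} = 10.15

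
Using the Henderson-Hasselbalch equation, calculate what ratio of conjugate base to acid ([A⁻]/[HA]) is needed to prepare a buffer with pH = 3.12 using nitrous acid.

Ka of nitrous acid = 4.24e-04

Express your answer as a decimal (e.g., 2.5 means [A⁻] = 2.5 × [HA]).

pKa = -log(4.24e-04) = 3.3726. pH = pKa + log([A⁻]/[HA]), so log([A⁻]/[HA]) = pH − pKa = 3.12 − 3.3726 = -0.2526. [A⁻]/[HA] = 10^(-0.2526) = 0.559

[A⁻]/[HA] = 0.559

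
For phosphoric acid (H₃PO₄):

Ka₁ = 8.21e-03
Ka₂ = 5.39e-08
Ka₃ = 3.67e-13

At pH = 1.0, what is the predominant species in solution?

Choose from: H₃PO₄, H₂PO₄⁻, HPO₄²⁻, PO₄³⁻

pKa₁ = 2.09, pKa₂ = 7.27, pKa₃ = 12.44. For a polyprotic acid the predominant species crosses at each pKa: below pKa_n the protonated form dominates, above it the deprotonated form does. At pH = 1.0, the predominant species is H₃PO₄.

H₃PO₄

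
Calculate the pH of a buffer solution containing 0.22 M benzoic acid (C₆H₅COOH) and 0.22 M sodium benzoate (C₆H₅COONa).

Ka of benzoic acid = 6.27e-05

pKa = -log(6.27e-05) = 4.20. pH = pKa + log([A⁻]/[HA]) = 4.20 + log(0.22/0.22)

pH = 4.20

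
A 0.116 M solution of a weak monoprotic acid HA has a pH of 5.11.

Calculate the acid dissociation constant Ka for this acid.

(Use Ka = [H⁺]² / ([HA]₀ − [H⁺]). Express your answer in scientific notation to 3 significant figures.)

[H⁺] = 10^(−pH) = 10^(−5.11) = 7.762e-06 M. For HA ⇌ H⁺ + A⁻, Ka = [H⁺][A⁻]/[HA] = [H⁺]² / ([HA]₀ − [H⁺]) = (7.762e-06)² / (0.116 − 7.762e-06) = 5.19e-10.

K_a = 5.19e-10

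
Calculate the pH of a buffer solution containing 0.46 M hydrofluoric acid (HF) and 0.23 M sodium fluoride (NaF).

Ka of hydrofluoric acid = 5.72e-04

pKa = -log(5.72e-04) = 3.24. pH = pKa + log([A⁻]/[HA]) = 3.24 + log(0.23/0.46)

pH = 2.94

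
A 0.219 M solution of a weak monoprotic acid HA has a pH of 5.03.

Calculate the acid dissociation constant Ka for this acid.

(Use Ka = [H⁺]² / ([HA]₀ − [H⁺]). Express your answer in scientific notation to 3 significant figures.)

[H⁺] = 10^(−pH) = 10^(−5.03) = 9.333e-06 M. For HA ⇌ H⁺ + A⁻, Ka = [H⁺][A⁻]/[HA] = [H⁺]² / ([HA]₀ − [H⁺]) = (9.333e-06)² / (0.219 − 9.333e-06) = 3.98e-10.

K_a = 3.98e-10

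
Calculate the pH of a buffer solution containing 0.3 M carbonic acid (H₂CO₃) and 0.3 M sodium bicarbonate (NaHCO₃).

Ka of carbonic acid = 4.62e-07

pKa = -log(4.62e-07) = 6.34. pH = pKa + log([A⁻]/[HA]) = 6.34 + log(0.3/0.3)

pH = 6.34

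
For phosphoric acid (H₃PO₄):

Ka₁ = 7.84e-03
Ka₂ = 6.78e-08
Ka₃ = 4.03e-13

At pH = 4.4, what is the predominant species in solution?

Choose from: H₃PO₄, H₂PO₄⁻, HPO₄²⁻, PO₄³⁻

pKa₁ = 2.11, pKa₂ = 7.17, pKa₃ = 12.39. For a polyprotic acid the predominant species crosses at each pKa: below pKa_n the protonated form dominates, above it the deprotonated form does. At pH = 4.4, the predominant species is H₂PO₄⁻.

H₂PO₄⁻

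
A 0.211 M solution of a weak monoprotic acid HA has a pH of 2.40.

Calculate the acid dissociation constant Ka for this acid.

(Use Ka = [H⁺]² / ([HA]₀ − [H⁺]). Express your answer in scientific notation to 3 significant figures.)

[H⁺] = 10^(−pH) = 10^(−2.40) = 3.981e-03 M. For HA ⇌ H⁺ + A⁻, Ka = [H⁺][A⁻]/[HA] = [H⁺]² / ([HA]₀ − [H⁺]) = (3.981e-03)² / (0.211 − 3.981e-03) = 7.66e-05.

K_a = 7.66e-05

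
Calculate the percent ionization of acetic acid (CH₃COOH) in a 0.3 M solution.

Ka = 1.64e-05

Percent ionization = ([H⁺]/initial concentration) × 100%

Using Ka equilibrium: x² + Ka×x - Ka×C = 0. Solving: [H⁺] = 2.2099e-03. Percent = (2.2099e-03/0.3) × 100

Percent ionization = 0.737%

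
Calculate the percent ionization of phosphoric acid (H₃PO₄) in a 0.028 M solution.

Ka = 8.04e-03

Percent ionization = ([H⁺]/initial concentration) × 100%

Using Ka equilibrium: x² + Ka×x - Ka×C = 0. Solving: [H⁺] = 1.1513e-02. Percent = (1.1513e-02/0.028) × 100

Percent ionization = 41.1%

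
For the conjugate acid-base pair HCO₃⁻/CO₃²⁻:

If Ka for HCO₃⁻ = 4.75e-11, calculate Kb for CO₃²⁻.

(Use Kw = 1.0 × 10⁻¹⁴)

For a conjugate pair Ka × Kb = Kw, so Kb = Kw/Ka = 1.0 × 10⁻¹⁴ / 4.75e-11 = 2.11e-04.

K_b = 2.11e-04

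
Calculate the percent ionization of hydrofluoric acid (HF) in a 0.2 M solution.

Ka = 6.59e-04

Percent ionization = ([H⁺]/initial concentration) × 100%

Using Ka equilibrium: x² + Ka×x - Ka×C = 0. Solving: [H⁺] = 1.1156e-02. Percent = (1.1156e-02/0.2) × 100

Percent ionization = 5.58%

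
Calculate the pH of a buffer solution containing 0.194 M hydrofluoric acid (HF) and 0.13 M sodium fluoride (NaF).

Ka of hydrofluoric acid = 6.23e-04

pKa = -log(6.23e-04) = 3.21. pH = pKa + log([A⁻]/[HA]) = 3.21 + log(0.13/0.194)

pH = 3.03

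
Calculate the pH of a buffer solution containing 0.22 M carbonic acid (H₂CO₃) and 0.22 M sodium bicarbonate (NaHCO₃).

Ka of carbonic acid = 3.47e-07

pKa = -log(3.47e-07) = 6.46. pH = pKa + log([A⁻]/[HA]) = 6.46 + log(0.22/0.22)

pH = 6.46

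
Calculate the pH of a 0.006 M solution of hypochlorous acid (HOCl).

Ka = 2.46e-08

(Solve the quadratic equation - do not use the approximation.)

x² + Ka×x - Ka×C = 0. Using quadratic formula: [H⁺] = 1.2137e-05

pH = 4.92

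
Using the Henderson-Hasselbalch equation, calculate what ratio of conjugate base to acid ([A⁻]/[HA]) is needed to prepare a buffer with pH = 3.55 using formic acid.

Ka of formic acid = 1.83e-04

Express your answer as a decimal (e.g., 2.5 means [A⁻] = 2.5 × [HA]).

pKa = -log(1.83e-04) = 3.7375. pH = pKa + log([A⁻]/[HA]), so log([A⁻]/[HA]) = pH − pKa = 3.55 − 3.7375 = -0.1875. [A⁻]/[HA] = 10^(-0.1875) = 0.649

[A⁻]/[HA] = 0.649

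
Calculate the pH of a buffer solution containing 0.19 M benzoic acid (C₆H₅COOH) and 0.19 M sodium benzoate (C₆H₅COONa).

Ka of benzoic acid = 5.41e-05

pKa = -log(5.41e-05) = 4.27. pH = pKa + log([A⁻]/[HA]) = 4.27 + log(0.19/0.19)

pH = 4.27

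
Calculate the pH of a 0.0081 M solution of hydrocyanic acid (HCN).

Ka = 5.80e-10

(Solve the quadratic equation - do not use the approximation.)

x² + Ka×x - Ka×C = 0. Using quadratic formula: [H⁺] = 2.1672e-06

pH = 5.66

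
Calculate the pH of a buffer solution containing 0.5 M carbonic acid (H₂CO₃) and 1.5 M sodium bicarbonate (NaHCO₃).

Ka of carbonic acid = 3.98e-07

pKa = -log(3.98e-07) = 6.40. pH = pKa + log([A⁻]/[HA]) = 6.40 + log(1.5/0.5)

pH = 6.88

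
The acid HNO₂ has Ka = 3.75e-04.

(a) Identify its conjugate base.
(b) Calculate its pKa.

(a) The conjugate base is formed by removing one H⁺ from HNO₂, giving NO₂⁻. (b) pKa = -log(Ka) = -log(3.75e-04) = 3.43.

Conjugate base: NO₂⁻; pK_a = 3.43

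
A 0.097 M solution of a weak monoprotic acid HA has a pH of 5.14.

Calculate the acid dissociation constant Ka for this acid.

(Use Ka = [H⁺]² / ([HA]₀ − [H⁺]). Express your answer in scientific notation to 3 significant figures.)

[H⁺] = 10^(−pH) = 10^(−5.14) = 7.244e-06 M. For HA ⇌ H⁺ + A⁻, Ka = [H⁺][A⁻]/[HA] = [H⁺]² / ([HA]₀ − [H⁺]) = (7.244e-06)² / (0.097 − 7.244e-06) = 5.41e-10.

K_a = 5.41e-10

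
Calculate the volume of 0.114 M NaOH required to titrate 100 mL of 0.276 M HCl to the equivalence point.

At equivalence: moles acid = moles base. moles HCl = 0.276 × 100/1000 = 0.0276 mol. V_base = moles / 0.114 × 1000 = 242.1 mL.

V_{base} = 242.1 mL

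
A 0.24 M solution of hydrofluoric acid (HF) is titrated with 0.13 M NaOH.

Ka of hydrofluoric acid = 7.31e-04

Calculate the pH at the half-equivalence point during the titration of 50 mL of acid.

At half-equivalence [HA] = [A⁻], so Henderson-Hasselbalch gives pH = pKa = -log(7.31e-04) = 3.14.

pH = pKa = 3.14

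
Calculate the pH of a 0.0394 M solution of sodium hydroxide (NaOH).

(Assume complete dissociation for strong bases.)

[OH⁻] = 0.0394 M for strong base. pOH = -log[OH⁻] = 1.40, pH = 14 - pOH

pH = 12.60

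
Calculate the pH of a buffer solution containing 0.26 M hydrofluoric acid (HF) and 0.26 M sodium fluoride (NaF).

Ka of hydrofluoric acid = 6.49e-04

pKa = -log(6.49e-04) = 3.19. pH = pKa + log([A⁻]/[HA]) = 3.19 + log(0.26/0.26)

pH = 3.19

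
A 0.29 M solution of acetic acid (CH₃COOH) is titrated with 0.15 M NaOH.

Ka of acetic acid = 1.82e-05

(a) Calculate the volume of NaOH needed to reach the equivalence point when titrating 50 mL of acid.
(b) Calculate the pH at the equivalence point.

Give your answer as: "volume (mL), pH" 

moles acid = 0.29 × 50/1000 = 0.0145 mol; V_base = moles/0.15 × 1000 = 96.7 mL. At equivalence only the conjugate base is present: [A⁻] = 0.0145/0.147 = 9.8864e-02 M. Kb = Kw/Ka = 5.49e-10; [OH⁻] = √(Kb × [A⁻]) = 7.3703e-06; pOH = 5.13; pH = 14 - pOH = 8.87.

V = 96.7 mL, pH = 8.87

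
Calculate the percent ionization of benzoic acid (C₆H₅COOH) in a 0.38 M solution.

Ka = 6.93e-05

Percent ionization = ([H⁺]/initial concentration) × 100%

Using Ka equilibrium: x² + Ka×x - Ka×C = 0. Solving: [H⁺] = 5.0971e-03. Percent = (5.0971e-03/0.38) × 100

Percent ionization = 1.34%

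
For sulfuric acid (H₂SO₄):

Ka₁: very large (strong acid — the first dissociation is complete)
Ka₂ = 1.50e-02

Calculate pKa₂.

pKa₂ = -log(Ka₂) = -log(1.50e-02) = 1.82.

pK_{a2} = 1.82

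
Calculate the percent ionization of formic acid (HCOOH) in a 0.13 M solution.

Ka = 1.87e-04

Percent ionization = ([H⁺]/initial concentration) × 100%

Using Ka equilibrium: x² + Ka×x - Ka×C = 0. Solving: [H⁺] = 4.8379e-03. Percent = (4.8379e-03/0.13) × 100

Percent ionization = 3.72%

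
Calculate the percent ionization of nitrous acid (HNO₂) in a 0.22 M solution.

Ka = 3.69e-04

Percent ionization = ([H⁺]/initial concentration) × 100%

Using Ka equilibrium: x² + Ka×x - Ka×C = 0. Solving: [H⁺] = 8.8274e-03. Percent = (8.8274e-03/0.22) × 100

Percent ionization = 4.01%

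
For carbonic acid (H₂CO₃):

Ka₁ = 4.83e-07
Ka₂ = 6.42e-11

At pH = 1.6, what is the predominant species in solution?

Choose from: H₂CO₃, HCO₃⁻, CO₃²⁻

pKa₁ = 6.32, pKa₂ = 10.19. For a polyprotic acid the predominant species crosses at each pKa: below pKa_n the protonated form dominates, above it the deprotonated form does. At pH = 1.6, the predominant species is H₂CO₃.

H₂CO₃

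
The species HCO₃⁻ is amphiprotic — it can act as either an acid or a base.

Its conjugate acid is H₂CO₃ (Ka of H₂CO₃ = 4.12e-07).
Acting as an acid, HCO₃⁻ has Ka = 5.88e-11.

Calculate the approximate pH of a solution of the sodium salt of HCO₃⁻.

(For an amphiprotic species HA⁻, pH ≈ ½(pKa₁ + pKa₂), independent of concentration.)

pKa₁ = -log(4.12e-07) = 6.39; pKa₂ = -log(5.88e-11) = 10.23. For an amphiprotic species, pH ≈ ½(pKa₁ + pKa₂) = ½(6.39 + 10.23) = 8.31.

pH = 8.31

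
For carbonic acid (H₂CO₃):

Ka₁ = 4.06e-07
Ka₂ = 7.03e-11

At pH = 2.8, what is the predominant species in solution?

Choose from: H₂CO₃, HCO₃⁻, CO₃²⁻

pKa₁ = 6.39, pKa₂ = 10.15. For a polyprotic acid the predominant species crosses at each pKa: below pKa_n the protonated form dominates, above it the deprotonated form does. At pH = 2.8, the predominant species is H₂CO₃.

H₂CO₃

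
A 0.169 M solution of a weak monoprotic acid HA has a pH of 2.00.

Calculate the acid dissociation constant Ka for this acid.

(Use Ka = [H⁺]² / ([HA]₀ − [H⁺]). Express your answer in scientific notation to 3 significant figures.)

[H⁺] = 10^(−pH) = 10^(−2.00) = 1.000e-02 M. For HA ⇌ H⁺ + A⁻, Ka = [H⁺][A⁻]/[HA] = [H⁺]² / ([HA]₀ − [H⁺]) = (1.000e-02)² / (0.169 − 1.000e-02) = 6.29e-04.

K_a = 6.29e-04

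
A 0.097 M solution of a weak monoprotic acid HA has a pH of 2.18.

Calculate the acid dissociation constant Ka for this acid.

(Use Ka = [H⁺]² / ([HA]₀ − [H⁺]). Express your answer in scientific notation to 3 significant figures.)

[H⁺] = 10^(−pH) = 10^(−2.18) = 6.607e-03 M. For HA ⇌ H⁺ + A⁻, Ka = [H⁺][A⁻]/[HA] = [H⁺]² / ([HA]₀ − [H⁺]) = (6.607e-03)² / (0.097 − 6.607e-03) = 4.83e-04.

K_a = 4.83e-04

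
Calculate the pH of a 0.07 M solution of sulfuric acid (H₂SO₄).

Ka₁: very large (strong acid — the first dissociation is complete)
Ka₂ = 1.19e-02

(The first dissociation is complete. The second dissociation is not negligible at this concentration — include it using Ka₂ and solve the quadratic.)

First dissociation is complete: [H⁺]₀ = [HSO₄⁻]₀ = C = 0.07 M. Second dissociation HSO₄⁻ ⇌ H⁺ + SO₄²⁻: let x = [SO₄²⁻]. Ka₂ = (C + x)·x / (C − x) = 1.19e-02 → x² + (C + Ka₂)·x − Ka₂·C = 0 → x² + 0.08190·x − 8.330e-04 = 0. x = (−0.08190 + √(0.08190² + 4 × 8.330e-04)) / 2 = 9.1489e-03 M. [H⁺] = C + x = 0.07 + 9.1489e-03 = 7.9149e-02 M. pH = -log(7.9149e-02) = 1.10.

pH = 1.10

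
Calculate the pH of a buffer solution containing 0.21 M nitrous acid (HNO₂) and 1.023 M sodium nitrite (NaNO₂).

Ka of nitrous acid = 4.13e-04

pKa = -log(4.13e-04) = 3.38. pH = pKa + log([A⁻]/[HA]) = 3.38 + log(1.023/0.21)

pH = 4.07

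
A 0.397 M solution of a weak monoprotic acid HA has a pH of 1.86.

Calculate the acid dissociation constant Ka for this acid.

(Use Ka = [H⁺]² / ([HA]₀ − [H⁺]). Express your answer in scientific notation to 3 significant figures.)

[H⁺] = 10^(−pH) = 10^(−1.86) = 1.380e-02 M. For HA ⇌ H⁺ + A⁻, Ka = [H⁺][A⁻]/[HA] = [H⁺]² / ([HA]₀ − [H⁺]) = (1.380e-02)² / (0.397 − 1.380e-02) = 4.97e-04.

K_a = 4.97e-04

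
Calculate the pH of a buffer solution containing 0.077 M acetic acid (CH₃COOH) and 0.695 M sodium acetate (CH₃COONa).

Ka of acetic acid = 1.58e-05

pKa = -log(1.58e-05) = 4.80. pH = pKa + log([A⁻]/[HA]) = 4.80 + log(0.695/0.077)

pH = 5.76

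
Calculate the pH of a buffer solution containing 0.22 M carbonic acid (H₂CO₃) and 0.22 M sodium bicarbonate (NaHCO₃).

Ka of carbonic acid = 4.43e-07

pKa = -log(4.43e-07) = 6.35. pH = pKa + log([A⁻]/[HA]) = 6.35 + log(0.22/0.22)

pH = 6.35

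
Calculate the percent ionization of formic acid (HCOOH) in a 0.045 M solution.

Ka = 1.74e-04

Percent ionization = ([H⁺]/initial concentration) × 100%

Using Ka equilibrium: x² + Ka×x - Ka×C = 0. Solving: [H⁺] = 2.7126e-03. Percent = (2.7126e-03/0.045) × 100

Percent ionization = 6.03%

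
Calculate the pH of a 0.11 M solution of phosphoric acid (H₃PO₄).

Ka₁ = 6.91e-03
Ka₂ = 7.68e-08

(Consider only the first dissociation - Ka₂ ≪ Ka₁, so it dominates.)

First dissociation dominates. From Ka₁ = [H⁺][HA⁻]/[H₂A], x² + Ka₁·x − Ka₁·C = 0 with C = 0.11 M and Ka₁ = 6.91e-03. Solving: [H⁺] = (−Ka₁ + √(Ka₁² + 4·Ka₁·C)) / 2 = 2.4331e-02 M. pH = -log(2.4331e-02) = 1.61.

pH = 1.61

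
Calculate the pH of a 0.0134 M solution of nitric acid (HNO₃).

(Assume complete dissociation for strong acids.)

[H⁺] = 0.0134 M for strong acid. pH = -log[H⁺] = -log(0.0134)

pH = 1.87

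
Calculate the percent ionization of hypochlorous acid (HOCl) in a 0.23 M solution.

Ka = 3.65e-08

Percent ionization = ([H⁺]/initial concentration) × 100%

Using Ka equilibrium: x² + Ka×x - Ka×C = 0. Solving: [H⁺] = 9.1606e-05. Percent = (9.1606e-05/0.23) × 100

Percent ionization = 0.0398%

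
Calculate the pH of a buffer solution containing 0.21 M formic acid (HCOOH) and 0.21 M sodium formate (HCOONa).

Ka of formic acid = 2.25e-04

pKa = -log(2.25e-04) = 3.65. pH = pKa + log([A⁻]/[HA]) = 3.65 + log(0.21/0.21)

pH = 3.65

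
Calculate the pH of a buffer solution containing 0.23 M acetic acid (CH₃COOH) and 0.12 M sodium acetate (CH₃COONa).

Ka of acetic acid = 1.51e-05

pKa = -log(1.51e-05) = 4.82. pH = pKa + log([A⁻]/[HA]) = 4.82 + log(0.12/0.23)

pH = 4.54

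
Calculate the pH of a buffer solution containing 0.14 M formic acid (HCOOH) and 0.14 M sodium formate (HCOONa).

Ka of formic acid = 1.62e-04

pKa = -log(1.62e-04) = 3.79. pH = pKa + log([A⁻]/[HA]) = 3.79 + log(0.14/0.14)

pH = 3.79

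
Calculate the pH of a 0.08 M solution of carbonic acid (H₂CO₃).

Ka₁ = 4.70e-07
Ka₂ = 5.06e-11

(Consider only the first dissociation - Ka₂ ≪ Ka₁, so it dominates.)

First dissociation dominates. From Ka₁ = [H⁺][HA⁻]/[H₂A], x² + Ka₁·x − Ka₁·C = 0 with C = 0.08 M and Ka₁ = 4.70e-07. Solving: [H⁺] = (−Ka₁ + √(Ka₁² + 4·Ka₁·C)) / 2 = 1.9367e-04 M. pH = -log(1.9367e-04) = 3.71.

pH = 3.71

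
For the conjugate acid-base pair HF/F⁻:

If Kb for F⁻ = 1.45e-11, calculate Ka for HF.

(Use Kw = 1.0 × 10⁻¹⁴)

For a conjugate pair Ka × Kb = Kw, so Ka = Kw/Kb = 1.0 × 10⁻¹⁴ / 1.45e-11 = 6.90e-04.

K_a = 6.90e-04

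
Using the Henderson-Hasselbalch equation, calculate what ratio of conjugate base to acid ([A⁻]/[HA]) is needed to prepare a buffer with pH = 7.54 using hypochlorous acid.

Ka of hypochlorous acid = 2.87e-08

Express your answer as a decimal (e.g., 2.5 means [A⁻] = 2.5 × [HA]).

pKa = -log(2.87e-08) = 7.5421. pH = pKa + log([A⁻]/[HA]), so log([A⁻]/[HA]) = pH − pKa = 7.54 − 7.5421 = -0.0021. [A⁻]/[HA] = 10^(-0.0021) = 0.995

[A⁻]/[HA] = 0.995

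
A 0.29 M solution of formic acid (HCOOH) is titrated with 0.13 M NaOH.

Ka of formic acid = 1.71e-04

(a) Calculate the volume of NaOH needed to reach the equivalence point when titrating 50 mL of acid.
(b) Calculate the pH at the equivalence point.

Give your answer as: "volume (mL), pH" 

moles acid = 0.29 × 50/1000 = 0.0145 mol; V_base = moles/0.13 × 1000 = 111.5 mL. At equivalence only the conjugate base is present: [A⁻] = 0.0145/0.162 = 8.9762e-02 M. Kb = Kw/Ka = 5.85e-11; [OH⁻] = √(Kb × [A⁻]) = 2.2911e-06; pOH = 5.64; pH = 14 - pOH = 8.36.

V = 111.5 mL, pH = 8.36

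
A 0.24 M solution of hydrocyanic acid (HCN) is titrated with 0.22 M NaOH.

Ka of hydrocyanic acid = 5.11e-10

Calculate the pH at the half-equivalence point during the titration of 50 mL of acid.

At half-equivalence [HA] = [A⁻], so Henderson-Hasselbalch gives pH = pKa = -log(5.11e-10) = 9.29.

pH = pKa = 9.29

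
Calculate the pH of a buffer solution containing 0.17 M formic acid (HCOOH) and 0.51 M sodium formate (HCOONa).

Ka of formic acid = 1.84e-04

pKa = -log(1.84e-04) = 3.74. pH = pKa + log([A⁻]/[HA]) = 3.74 + log(0.51/0.17)

pH = 4.21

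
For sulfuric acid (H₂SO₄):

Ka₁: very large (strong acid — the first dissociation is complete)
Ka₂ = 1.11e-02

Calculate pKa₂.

pKa₂ = -log(Ka₂) = -log(1.11e-02) = 1.95.

pK_{a2} = 1.95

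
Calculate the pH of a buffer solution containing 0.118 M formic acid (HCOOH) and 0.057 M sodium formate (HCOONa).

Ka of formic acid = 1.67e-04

pKa = -log(1.67e-04) = 3.78. pH = pKa + log([A⁻]/[HA]) = 3.78 + log(0.057/0.118)

pH = 3.46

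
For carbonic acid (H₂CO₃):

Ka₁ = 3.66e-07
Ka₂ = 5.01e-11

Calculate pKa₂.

pKa₂ = -log(Ka₂) = -log(5.01e-11) = 10.30.

pK_{a2} = 10.30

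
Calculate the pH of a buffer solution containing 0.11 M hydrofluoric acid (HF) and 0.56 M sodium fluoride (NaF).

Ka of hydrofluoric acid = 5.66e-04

pKa = -log(5.66e-04) = 3.25. pH = pKa + log([A⁻]/[HA]) = 3.25 + log(0.56/0.11)

pH = 3.95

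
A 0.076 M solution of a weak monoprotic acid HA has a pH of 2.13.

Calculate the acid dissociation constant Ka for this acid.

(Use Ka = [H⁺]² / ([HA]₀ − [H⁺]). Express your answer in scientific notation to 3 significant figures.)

[H⁺] = 10^(−pH) = 10^(−2.13) = 7.413e-03 M. For HA ⇌ H⁺ + A⁻, Ka = [H⁺][A⁻]/[HA] = [H⁺]² / ([HA]₀ − [H⁺]) = (7.413e-03)² / (0.076 − 7.413e-03) = 8.01e-04.

K_a = 8.01e-04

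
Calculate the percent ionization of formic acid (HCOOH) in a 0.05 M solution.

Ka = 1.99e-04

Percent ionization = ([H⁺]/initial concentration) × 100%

Using Ka equilibrium: x² + Ka×x - Ka×C = 0. Solving: [H⁺] = 3.0564e-03. Percent = (3.0564e-03/0.05) × 100

Percent ionization = 6.11%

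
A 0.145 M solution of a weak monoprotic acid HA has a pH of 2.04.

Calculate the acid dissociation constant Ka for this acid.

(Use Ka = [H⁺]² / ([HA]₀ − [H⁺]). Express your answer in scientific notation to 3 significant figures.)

[H⁺] = 10^(−pH) = 10^(−2.04) = 9.120e-03 M. For HA ⇌ H⁺ + A⁻, Ka = [H⁺][A⁻]/[HA] = [H⁺]² / ([HA]₀ − [H⁺]) = (9.120e-03)² / (0.145 − 9.120e-03) = 6.12e-04.

K_a = 6.12e-04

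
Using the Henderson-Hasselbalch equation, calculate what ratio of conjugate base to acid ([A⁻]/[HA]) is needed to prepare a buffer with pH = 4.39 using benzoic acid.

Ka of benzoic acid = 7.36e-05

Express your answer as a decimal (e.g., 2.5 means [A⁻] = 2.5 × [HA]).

pKa = -log(7.36e-05) = 4.1331. pH = pKa + log([A⁻]/[HA]), so log([A⁻]/[HA]) = pH − pKa = 4.39 − 4.1331 = 0.2569. [A⁻]/[HA] = 10^(0.2569) = 1.81

[A⁻]/[HA] = 1.81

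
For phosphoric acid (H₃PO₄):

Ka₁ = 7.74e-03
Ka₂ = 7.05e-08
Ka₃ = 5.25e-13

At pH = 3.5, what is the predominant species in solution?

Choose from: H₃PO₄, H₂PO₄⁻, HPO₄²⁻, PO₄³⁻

pKa₁ = 2.11, pKa₂ = 7.15, pKa₃ = 12.28. For a polyprotic acid the predominant species crosses at each pKa: below pKa_n the protonated form dominates, above it the deprotonated form does. At pH = 3.5, the predominant species is H₂PO₄⁻.

H₂PO₄⁻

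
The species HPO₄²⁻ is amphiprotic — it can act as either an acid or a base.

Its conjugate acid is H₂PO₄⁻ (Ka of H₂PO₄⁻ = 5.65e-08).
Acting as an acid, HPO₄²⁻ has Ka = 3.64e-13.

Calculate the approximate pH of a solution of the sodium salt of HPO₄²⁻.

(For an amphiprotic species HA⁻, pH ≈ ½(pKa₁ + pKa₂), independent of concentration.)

pKa₁ = -log(5.65e-08) = 7.25; pKa₂ = -log(3.64e-13) = 12.44. For an amphiprotic species, pH ≈ ½(pKa₁ + pKa₂) = ½(7.25 + 12.44) = 9.84.

pH = 9.84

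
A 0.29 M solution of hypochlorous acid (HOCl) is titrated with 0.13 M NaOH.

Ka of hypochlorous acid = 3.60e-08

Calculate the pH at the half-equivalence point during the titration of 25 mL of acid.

At half-equivalence [HA] = [A⁻], so Henderson-Hasselbalch gives pH = pKa = -log(3.60e-08) = 7.44.

pH = pKa = 7.44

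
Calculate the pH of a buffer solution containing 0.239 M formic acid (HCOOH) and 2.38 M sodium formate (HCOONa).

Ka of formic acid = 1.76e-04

pKa = -log(1.76e-04) = 3.75. pH = pKa + log([A⁻]/[HA]) = 3.75 + log(2.38/0.239)

pH = 4.75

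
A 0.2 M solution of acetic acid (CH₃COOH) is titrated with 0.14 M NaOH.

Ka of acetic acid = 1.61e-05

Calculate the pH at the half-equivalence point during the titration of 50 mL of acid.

At half-equivalence [HA] = [A⁻], so Henderson-Hasselbalch gives pH = pKa = -log(1.61e-05) = 4.79.

pH = pKa = 4.79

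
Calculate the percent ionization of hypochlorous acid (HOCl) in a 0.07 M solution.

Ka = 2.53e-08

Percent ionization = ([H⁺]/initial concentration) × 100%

Using Ka equilibrium: x² + Ka×x - Ka×C = 0. Solving: [H⁺] = 4.2071e-05. Percent = (4.2071e-05/0.07) × 100

Percent ionization = 0.0601%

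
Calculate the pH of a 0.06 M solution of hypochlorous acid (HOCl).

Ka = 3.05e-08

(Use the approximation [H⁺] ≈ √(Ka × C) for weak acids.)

[H⁺] = √(Ka × C) = √(3.05e-08 × 0.06) = 4.2778e-05. pH = -log(4.2778e-05)

pH = 4.37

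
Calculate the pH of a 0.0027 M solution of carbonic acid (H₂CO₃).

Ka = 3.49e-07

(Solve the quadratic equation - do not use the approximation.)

x² + Ka×x - Ka×C = 0. Using quadratic formula: [H⁺] = 3.0523e-05

pH = 4.52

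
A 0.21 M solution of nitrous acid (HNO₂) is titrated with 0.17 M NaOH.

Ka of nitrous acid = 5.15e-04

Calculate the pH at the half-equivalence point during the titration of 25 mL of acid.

At half-equivalence [HA] = [A⁻], so Henderson-Hasselbalch gives pH = pKa = -log(5.15e-04) = 3.29.

pH = pKa = 3.29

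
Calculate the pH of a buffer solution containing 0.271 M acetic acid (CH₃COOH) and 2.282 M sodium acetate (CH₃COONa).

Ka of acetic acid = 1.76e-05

pKa = -log(1.76e-05) = 4.75. pH = pKa + log([A⁻]/[HA]) = 4.75 + log(2.282/0.271)

pH = 5.68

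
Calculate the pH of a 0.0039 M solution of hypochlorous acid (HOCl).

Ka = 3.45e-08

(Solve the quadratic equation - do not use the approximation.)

x² + Ka×x - Ka×C = 0. Using quadratic formula: [H⁺] = 1.1582e-05

pH = 4.94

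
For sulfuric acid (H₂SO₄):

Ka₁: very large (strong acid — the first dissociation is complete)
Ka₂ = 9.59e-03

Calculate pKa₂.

pKa₂ = -log(Ka₂) = -log(9.59e-03) = 2.02.

pK_{a2} = 2.02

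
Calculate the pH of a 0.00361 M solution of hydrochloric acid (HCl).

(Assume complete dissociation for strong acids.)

[H⁺] = 0.00361 M for strong acid. pH = -log[H⁺] = -log(0.00361)

pH = 2.44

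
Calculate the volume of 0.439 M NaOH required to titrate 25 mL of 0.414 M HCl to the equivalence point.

At equivalence: moles acid = moles base. moles HCl = 0.414 × 25/1000 = 0.01035 mol. V_base = moles / 0.439 × 1000 = 23.6 mL.

V_{base} = 23.6 mL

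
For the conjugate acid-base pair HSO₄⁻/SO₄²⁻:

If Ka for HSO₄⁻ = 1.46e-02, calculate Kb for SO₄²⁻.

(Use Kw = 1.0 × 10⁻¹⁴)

For a conjugate pair Ka × Kb = Kw, so Kb = Kw/Ka = 1.0 × 10⁻¹⁴ / 1.46e-02 = 6.85e-13.

K_b = 6.85e-13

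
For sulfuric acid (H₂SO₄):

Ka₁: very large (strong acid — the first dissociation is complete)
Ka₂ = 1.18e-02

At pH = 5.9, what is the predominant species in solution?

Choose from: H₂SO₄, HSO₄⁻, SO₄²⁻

The first dissociation is complete, so H₂SO₄ itself is never the predominant species in water; pKa₂ = -log(1.18e-02) = 1.93. For a polyprotic acid the predominant species crosses at each pKa: below pKa_n the protonated form dominates, above it the deprotonated form does. At pH = 5.9, the predominant species is SO₄²⁻.

SO₄²⁻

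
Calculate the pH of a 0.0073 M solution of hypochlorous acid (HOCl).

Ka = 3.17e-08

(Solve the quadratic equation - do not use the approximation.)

x² + Ka×x - Ka×C = 0. Using quadratic formula: [H⁺] = 1.5196e-05

pH = 4.82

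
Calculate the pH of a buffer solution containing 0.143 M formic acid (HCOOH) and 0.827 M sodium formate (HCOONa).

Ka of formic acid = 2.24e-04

pKa = -log(2.24e-04) = 3.65. pH = pKa + log([A⁻]/[HA]) = 3.65 + log(0.827/0.143)

pH = 4.41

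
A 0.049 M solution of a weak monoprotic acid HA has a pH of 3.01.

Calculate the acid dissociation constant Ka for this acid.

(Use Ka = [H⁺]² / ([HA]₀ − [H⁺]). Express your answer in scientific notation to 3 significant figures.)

[H⁺] = 10^(−pH) = 10^(−3.01) = 9.772e-04 M. For HA ⇌ H⁺ + A⁻, Ka = [H⁺][A⁻]/[HA] = [H⁺]² / ([HA]₀ − [H⁺]) = (9.772e-04)² / (0.049 − 9.772e-04) = 1.99e-05.

K_a = 1.99e-05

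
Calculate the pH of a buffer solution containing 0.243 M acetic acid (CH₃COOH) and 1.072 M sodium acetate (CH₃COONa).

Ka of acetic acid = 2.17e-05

pKa = -log(2.17e-05) = 4.66. pH = pKa + log([A⁻]/[HA]) = 4.66 + log(1.072/0.243)

pH = 5.31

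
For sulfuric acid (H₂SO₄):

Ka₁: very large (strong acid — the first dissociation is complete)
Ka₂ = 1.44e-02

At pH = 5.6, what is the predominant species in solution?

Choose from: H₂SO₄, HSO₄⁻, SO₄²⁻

The first dissociation is complete, so H₂SO₄ itself is never the predominant species in water; pKa₂ = -log(1.44e-02) = 1.84. For a polyprotic acid the predominant species crosses at each pKa: below pKa_n the protonated form dominates, above it the deprotonated form does. At pH = 5.6, the predominant species is SO₄²⁻.

SO₄²⁻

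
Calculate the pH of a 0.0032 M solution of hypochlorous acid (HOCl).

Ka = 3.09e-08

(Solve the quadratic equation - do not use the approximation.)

x² + Ka×x - Ka×C = 0. Using quadratic formula: [H⁺] = 9.9284e-06

pH = 5.00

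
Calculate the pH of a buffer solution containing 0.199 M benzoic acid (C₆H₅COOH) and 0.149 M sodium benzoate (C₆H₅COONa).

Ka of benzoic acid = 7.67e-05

pKa = -log(7.67e-05) = 4.12. pH = pKa + log([A⁻]/[HA]) = 4.12 + log(0.149/0.199)

pH = 3.99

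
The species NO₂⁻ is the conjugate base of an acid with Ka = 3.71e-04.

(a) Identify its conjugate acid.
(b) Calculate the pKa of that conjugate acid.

(a) The conjugate acid is formed by adding one H⁺ to NO₂⁻, giving HNO₂. (b) pKa = -log(Ka) = -log(3.71e-04) = 3.43.

Conjugate acid: HNO₂; pK_a = 3.43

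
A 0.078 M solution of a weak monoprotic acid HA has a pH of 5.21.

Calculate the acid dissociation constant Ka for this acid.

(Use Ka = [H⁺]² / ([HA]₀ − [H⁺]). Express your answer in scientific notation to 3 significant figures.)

[H⁺] = 10^(−pH) = 10^(−5.21) = 6.166e-06 M. For HA ⇌ H⁺ + A⁻, Ka = [H⁺][A⁻]/[HA] = [H⁺]² / ([HA]₀ − [H⁺]) = (6.166e-06)² / (0.078 − 6.166e-06) = 4.87e-10.

K_a = 4.87e-10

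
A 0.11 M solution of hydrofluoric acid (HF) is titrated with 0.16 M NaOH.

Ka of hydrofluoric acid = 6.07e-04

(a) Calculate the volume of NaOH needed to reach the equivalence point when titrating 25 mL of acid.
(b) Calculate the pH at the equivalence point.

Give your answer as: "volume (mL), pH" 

moles acid = 0.11 × 25/1000 = 0.00275 mol; V_base = moles/0.16 × 1000 = 17.2 mL. At equivalence only the conjugate base is present: [A⁻] = 0.00275/0.042 = 6.5185e-02 M. Kb = Kw/Ka = 1.65e-11; [OH⁻] = √(Kb × [A⁻]) = 1.0363e-06; pOH = 5.98; pH = 14 - pOH = 8.02.

V = 17.2 mL, pH = 8.02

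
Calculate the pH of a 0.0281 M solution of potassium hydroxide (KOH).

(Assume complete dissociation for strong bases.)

[OH⁻] = 0.0281 M for strong base. pOH = -log[OH⁻] = 1.55, pH = 14 - pOH

pH = 12.45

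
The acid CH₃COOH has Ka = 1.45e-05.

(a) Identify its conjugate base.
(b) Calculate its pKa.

(a) The conjugate base is formed by removing one H⁺ from CH₃COOH, giving CH₃COO⁻. (b) pKa = -log(Ka) = -log(1.45e-05) = 4.84.

Conjugate base: CH₃COO⁻; pK_a = 4.84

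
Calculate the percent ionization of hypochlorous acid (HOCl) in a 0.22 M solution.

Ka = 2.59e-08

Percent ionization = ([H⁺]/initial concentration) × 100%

Using Ka equilibrium: x² + Ka×x - Ka×C = 0. Solving: [H⁺] = 7.5472e-05. Percent = (7.5472e-05/0.22) × 100

Percent ionization = 0.0343%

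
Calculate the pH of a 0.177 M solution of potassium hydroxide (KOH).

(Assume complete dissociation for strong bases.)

[OH⁻] = 0.177 M for strong base. pOH = -log[OH⁻] = 0.75, pH = 14 - pOH

pH = 13.25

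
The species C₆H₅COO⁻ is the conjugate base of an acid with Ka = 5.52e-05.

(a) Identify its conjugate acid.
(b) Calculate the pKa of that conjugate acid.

(a) The conjugate acid is formed by adding one H⁺ to C₆H₅COO⁻, giving C₆H₅COOH. (b) pKa = -log(Ka) = -log(5.52e-05) = 4.26.

Conjugate acid: C₆H₅COOH; pK_a = 4.26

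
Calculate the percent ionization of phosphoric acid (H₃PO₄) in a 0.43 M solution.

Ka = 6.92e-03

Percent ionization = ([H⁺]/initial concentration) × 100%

Using Ka equilibrium: x² + Ka×x - Ka×C = 0. Solving: [H⁺] = 5.1199e-02. Percent = (5.1199e-02/0.43) × 100

Percent ionization = 11.9%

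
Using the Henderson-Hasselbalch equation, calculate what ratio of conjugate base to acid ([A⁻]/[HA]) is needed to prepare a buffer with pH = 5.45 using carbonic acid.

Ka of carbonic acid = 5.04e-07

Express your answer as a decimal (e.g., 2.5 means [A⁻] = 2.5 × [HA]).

pKa = -log(5.04e-07) = 6.2976. pH = pKa + log([A⁻]/[HA]), so log([A⁻]/[HA]) = pH − pKa = 5.45 − 6.2976 = -0.8476. [A⁻]/[HA] = 10^(-0.8476) = 0.142

[A⁻]/[HA] = 0.142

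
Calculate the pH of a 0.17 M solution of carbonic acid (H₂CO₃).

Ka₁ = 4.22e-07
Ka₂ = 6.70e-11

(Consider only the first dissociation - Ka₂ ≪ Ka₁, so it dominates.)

First dissociation dominates. From Ka₁ = [H⁺][HA⁻]/[H₂A], x² + Ka₁·x − Ka₁·C = 0 with C = 0.17 M and Ka₁ = 4.22e-07. Solving: [H⁺] = (−Ka₁ + √(Ka₁² + 4·Ka₁·C)) / 2 = 2.6763e-04 M. pH = -log(2.6763e-04) = 3.57.

pH = 3.57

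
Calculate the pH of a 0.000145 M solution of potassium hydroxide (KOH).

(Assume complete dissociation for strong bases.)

[OH⁻] = 0.000145 M for strong base. pOH = -log[OH⁻] = 3.84, pH = 14 - pOH

pH = 10.16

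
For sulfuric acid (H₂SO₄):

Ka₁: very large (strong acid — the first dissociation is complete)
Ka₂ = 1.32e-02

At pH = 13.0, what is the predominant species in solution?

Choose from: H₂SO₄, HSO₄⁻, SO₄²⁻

The first dissociation is complete, so H₂SO₄ itself is never the predominant species in water; pKa₂ = -log(1.32e-02) = 1.88. For a polyprotic acid the predominant species crosses at each pKa: below pKa_n the protonated form dominates, above it the deprotonated form does. At pH = 13.0, the predominant species is SO₄²⁻.

SO₄²⁻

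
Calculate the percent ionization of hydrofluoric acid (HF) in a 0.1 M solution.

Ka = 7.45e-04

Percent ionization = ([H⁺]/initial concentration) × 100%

Using Ka equilibrium: x² + Ka×x - Ka×C = 0. Solving: [H⁺] = 8.2669e-03. Percent = (8.2669e-03/0.1) × 100

Percent ionization = 8.27%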